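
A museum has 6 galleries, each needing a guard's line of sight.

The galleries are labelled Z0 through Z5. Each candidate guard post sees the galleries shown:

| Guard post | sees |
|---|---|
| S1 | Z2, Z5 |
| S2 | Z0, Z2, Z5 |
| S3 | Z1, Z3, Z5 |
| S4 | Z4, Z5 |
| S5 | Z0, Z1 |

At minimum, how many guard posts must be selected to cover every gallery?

Take {S2, S3, S4}. Their union is {Z0, Z1, Z2, Z3, Z4, Z5}, which is all 6 galleries.
Only S3 contains Z3, so S3 is forced; the remaining 3 galleries need at least 2 more guard posts (each remaining guard post adds at most 2) — so at least 3 guard posts are needed, and 3 is optimal.

3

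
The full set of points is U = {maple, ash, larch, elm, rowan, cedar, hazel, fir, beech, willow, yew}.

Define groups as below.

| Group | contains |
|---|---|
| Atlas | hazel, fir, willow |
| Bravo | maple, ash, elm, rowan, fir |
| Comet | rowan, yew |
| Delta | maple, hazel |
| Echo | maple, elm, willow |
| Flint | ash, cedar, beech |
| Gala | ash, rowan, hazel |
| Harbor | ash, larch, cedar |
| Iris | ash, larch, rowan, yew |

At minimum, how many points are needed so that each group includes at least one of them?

Take H = {maple, ash, rowan, fir}. Each listed group contains at least one of these, so H is a hitting set of size 4.
No choice of 3 points meets every group, so 4 is the minimum.

4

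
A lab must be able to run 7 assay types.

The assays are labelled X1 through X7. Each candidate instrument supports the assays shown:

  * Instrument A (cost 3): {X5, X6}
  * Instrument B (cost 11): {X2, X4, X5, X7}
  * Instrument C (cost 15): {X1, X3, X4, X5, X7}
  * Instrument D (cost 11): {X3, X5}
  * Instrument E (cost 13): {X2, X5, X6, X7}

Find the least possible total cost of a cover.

28

C, E together cover every assay (C ∪ E = {X1, X2, X3, X4, X5, X6, X7}); total cost 15 + 13 = 28.
The greedy pick A, B, C costs 29; no covering selection beats 28.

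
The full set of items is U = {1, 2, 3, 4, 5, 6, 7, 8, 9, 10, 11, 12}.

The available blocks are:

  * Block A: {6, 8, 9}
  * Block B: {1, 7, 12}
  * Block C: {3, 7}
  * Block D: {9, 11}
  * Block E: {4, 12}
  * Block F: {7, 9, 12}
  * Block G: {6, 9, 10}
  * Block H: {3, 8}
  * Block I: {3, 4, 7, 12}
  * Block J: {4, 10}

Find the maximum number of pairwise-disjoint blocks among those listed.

B, D, H, J are pairwise disjoint (B={1,7,12}; D={9,11}; H={3,8}; J={4,10}).
Every remaining block overlaps one of these, and no 5 of the listed blocks are pairwise disjoint, so 4 is the maximum.

4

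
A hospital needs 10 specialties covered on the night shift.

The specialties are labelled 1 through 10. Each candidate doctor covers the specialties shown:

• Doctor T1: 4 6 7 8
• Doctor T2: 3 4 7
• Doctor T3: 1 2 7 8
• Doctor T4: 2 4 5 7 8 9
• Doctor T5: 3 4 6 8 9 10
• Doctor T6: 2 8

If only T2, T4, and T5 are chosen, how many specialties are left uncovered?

Union of T2, T4, T5 = {2, 3, 4, 5, 6, 7, 8, 9, 10}.
Not covered: 1 — 1 specialty.

1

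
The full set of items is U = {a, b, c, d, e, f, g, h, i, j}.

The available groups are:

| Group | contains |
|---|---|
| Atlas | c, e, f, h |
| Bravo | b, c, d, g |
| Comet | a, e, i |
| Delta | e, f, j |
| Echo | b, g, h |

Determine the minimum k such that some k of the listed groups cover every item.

4

Bravo, Comet, Delta, and Echo cover everything between them: the union {a, b, c, d, e, f, g, h, i, j} is all of U.
No 3 of the 5 groups cover everything (all 10 combinations miss at least one item), so 4 is optimal.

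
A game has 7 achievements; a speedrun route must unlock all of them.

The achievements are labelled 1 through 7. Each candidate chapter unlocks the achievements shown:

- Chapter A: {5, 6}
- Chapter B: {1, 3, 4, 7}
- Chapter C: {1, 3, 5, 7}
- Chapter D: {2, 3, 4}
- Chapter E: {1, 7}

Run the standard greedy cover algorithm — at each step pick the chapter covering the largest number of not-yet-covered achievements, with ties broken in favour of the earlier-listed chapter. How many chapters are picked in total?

Greedy: pick B (covers 4 new) → pick A (covers 2 new) → pick D (covers 1 new). Total picks: 3.

3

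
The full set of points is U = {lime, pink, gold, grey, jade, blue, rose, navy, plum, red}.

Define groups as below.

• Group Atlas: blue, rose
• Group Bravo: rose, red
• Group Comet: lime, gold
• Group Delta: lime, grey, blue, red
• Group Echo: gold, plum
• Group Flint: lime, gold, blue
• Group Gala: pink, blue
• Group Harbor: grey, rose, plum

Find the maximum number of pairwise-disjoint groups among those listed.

Bravo, Echo, Gala are pairwise disjoint (Bravo={rose,red}; Echo={gold,plum}; Gala={pink,blue}).
Every remaining group overlaps one of these, and no 4 of the listed groups are pairwise disjoint, so 3 is the maximum.

3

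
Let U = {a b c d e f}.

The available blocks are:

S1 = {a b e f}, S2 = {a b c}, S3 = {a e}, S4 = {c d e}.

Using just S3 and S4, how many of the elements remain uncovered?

2

Union of S3, S4 = {a, c, d, e}.
Not covered: b, f — 2 elements.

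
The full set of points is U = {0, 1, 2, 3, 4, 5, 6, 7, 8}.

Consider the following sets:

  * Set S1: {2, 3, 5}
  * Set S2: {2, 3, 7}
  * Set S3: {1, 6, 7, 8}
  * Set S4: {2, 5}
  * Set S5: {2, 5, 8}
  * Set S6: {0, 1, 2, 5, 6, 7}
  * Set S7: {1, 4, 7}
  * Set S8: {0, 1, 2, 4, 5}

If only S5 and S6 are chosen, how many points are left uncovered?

Union of S5, S6 = {0, 1, 2, 5, 6, 7, 8}.
Not covered: 3, 4 — 2 points.

2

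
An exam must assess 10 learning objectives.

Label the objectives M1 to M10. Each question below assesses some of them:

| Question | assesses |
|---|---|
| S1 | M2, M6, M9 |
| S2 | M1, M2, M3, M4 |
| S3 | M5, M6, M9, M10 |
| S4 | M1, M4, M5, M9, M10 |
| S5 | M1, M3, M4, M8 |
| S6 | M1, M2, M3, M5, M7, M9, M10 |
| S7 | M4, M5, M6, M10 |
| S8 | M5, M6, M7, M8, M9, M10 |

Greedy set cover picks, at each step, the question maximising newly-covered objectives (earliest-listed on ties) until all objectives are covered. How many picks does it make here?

3

Greedy: pick S6 (covers 7 new) → pick S5 (covers 2 new) → pick S1 (covers 1 new). Total picks: 3.
(The true minimum cover uses only 2 questions, so greedy is not optimal here.)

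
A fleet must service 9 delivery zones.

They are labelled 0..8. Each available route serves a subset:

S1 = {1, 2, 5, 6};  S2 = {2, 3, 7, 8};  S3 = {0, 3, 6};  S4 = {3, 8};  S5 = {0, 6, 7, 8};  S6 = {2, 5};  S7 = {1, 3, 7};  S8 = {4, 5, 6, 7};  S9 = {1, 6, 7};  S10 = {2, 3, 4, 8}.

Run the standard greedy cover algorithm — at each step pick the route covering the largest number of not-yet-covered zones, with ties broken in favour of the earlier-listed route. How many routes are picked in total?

4

Greedy: pick S1 (covers 4 new) → pick S2 (covers 3 new) → pick S3 (covers 1 new) → pick S8 (covers 1 new). Total picks: 4.
(The true minimum cover uses only 3 routes, so greedy is not optimal here.)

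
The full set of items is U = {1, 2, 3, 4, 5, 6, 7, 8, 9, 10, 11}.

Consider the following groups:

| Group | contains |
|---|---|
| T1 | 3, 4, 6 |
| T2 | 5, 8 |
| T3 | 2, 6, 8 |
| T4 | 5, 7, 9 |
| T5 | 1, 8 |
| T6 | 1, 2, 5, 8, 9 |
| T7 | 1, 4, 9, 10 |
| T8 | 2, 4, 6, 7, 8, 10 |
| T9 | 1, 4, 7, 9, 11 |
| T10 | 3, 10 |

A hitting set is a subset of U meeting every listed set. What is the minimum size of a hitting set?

3

The 3 items {3, 8, 9} hit every group.
The groups T3, T4, T10 are pairwise disjoint, so any hitting set needs a separate item for each — at least 3. Hence 3 is optimal.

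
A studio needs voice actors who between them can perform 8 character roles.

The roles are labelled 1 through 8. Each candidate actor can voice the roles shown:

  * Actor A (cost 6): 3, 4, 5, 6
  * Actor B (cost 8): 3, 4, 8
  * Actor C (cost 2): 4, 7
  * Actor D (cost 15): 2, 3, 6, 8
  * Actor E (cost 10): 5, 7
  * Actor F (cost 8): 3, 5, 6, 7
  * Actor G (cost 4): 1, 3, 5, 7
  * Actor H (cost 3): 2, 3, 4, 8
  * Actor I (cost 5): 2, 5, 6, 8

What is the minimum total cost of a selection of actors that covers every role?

11

C, G, I together cover every role (C ∪ G ∪ I = {1, 2, 3, 4, 5, 6, 7, 8}); total cost 2 + 4 + 5 = 11.
The greedy pick H, G, I costs 12; no covering selection beats 11.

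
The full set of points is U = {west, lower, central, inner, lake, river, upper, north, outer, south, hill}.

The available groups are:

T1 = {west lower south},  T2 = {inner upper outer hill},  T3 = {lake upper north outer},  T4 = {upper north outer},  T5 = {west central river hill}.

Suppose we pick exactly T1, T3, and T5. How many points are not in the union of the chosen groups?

Union of T1, T3, T5 = {west, lower, central, lake, river, upper, north, outer, south, hill}.
Not covered: inner — 1 point.

1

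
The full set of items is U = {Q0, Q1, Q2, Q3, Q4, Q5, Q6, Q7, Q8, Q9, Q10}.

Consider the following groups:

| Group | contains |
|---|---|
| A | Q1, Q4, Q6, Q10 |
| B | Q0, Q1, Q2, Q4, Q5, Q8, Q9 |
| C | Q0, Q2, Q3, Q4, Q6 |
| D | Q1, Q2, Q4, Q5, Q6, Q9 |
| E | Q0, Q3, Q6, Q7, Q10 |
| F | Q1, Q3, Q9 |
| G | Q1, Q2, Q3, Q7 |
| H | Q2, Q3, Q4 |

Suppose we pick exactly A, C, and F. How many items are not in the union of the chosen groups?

Union of A, C, F = {Q0, Q1, Q2, Q3, Q4, Q6, Q9, Q10}.
Not covered: Q5, Q7, Q8 — 3 items.

3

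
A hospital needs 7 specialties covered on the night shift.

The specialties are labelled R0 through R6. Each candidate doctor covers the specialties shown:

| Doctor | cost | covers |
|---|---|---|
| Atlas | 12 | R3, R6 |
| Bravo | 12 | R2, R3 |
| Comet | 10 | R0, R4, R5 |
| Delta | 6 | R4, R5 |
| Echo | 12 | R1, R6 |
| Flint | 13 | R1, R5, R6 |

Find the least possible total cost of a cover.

Bravo, Comet, Echo together cover every specialty (Bravo ∪ Comet ∪ Echo = {R0, R1, R2, R3, R4, R5, R6}); total cost 12 + 10 + 12 = 34.
The greedy pick Delta, Atlas, Comet, Bravo, Echo costs 52; no covering selection beats 34.

34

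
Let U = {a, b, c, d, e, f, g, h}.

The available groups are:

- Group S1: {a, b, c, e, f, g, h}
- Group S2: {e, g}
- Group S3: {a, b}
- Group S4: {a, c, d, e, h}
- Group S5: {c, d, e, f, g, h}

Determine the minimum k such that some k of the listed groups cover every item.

Take {S1, S4}. Their union is {a, b, c, d, e, f, g, h}, which is all 8 items.
No single group has all 8 items (the largest, S1, has 7), so 2 is optimal.

2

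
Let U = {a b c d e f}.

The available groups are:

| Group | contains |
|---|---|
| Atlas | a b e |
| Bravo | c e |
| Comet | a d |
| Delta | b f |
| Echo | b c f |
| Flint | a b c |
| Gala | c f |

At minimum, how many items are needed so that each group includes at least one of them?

H = {a, b, c} meets every group (each contains at least one member of H), and |H| = 3.
The groups Bravo, Comet, Delta are pairwise disjoint, so any hitting set needs a separate item for each — at least 3. Hence 3 is optimal.

3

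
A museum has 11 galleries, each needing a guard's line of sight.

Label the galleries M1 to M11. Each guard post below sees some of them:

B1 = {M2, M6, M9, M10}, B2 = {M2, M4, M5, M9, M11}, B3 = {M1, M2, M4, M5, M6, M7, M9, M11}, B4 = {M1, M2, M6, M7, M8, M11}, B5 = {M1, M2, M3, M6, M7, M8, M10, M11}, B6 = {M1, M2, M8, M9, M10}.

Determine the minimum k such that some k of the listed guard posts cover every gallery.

Take {B3, B5}. Their union is {M1, M2, M3, M4, M5, M6, M7, M8, M9, M10, M11}, which is all 11 galleries.
No single guard post has all 11 galleries (the largest, B3, has 8), so 2 is optimal.

2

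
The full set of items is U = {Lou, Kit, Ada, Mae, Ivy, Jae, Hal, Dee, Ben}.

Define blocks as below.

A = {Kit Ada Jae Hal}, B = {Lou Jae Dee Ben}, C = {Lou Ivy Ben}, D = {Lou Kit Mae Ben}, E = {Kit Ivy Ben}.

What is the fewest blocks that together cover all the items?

4

Take {A, B, D, E}. Their union is {Lou, Kit, Ada, Mae, Ivy, Jae, Hal, Dee, Ben}, which is all 9 items.
No 3 of the 5 blocks cover everything (all 10 combinations miss at least one item), so 4 is optimal.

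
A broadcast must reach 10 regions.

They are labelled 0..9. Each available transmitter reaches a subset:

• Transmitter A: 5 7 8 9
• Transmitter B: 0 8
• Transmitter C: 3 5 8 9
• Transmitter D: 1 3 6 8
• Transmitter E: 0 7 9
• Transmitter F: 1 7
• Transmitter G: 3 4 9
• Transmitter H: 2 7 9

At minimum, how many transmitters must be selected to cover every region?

B and C and D and G and H together: B ∪ C ∪ D ∪ G ∪ H = {0, 1, 2, 3, 4, 5, 6, 7, 8, 9} — every region is covered.
No 4 of the 8 transmitters cover everything (all 70 combinations miss at least one region), so 5 is optimal.

5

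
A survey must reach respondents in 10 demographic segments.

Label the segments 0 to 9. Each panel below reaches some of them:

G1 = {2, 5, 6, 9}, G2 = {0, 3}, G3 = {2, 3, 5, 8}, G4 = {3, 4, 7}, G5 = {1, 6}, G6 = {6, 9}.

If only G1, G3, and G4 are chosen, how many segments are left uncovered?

Union of G1, G3, G4 = {2, 3, 4, 5, 6, 7, 8, 9}.
Not covered: 0, 1 — 2 segments.

2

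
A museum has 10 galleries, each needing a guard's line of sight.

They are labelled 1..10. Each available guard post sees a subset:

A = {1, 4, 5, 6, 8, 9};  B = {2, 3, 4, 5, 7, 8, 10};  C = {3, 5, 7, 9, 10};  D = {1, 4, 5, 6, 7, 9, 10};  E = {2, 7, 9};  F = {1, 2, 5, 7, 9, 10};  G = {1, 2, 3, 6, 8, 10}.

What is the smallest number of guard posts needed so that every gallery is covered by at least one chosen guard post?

Take {B, D}. Their union is {1, 2, 3, 4, 5, 6, 7, 8, 9, 10}, which is all 10 galleries.
No single guard post has all 10 galleries (the largest, B, has 7), so 2 is optimal.

2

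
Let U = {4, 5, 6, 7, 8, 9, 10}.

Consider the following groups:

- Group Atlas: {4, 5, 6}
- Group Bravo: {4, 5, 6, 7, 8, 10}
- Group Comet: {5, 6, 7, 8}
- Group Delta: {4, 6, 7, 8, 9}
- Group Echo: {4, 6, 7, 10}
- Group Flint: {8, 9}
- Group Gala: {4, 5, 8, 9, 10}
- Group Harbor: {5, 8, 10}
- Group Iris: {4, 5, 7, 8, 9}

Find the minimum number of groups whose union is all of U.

Echo and Iris cover everything between them: the union {4, 5, 6, 7, 8, 9, 10} is all of U.
No single group has all 7 points (the largest, Bravo, has 6), so 2 is optimal.

2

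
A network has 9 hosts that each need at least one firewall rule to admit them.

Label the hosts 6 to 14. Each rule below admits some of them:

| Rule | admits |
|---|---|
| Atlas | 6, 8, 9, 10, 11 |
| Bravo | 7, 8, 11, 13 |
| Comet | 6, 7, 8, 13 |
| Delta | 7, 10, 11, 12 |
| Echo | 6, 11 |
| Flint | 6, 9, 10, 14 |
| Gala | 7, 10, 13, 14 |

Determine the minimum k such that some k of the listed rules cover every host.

3

Take {Bravo, Delta, Flint}. Their union is {6, 7, 8, 9, 10, 11, 12, 13, 14}, which is all 9 hosts.
Only Delta contains 12, so Delta is forced; the remaining 5 hosts need at least 2 more rules (each remaining rule adds at most 3) — so at least 3 rules are needed, and 3 is optimal.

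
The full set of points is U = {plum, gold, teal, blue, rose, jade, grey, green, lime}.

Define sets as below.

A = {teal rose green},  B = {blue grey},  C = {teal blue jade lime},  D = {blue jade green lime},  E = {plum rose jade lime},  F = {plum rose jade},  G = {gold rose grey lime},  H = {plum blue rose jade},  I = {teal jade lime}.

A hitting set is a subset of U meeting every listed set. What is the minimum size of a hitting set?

3

T = {rose, jade, grey} meets every set (each contains at least one member of T), and |T| = 3.
No choice of 2 points meets every set, so 3 is the minimum.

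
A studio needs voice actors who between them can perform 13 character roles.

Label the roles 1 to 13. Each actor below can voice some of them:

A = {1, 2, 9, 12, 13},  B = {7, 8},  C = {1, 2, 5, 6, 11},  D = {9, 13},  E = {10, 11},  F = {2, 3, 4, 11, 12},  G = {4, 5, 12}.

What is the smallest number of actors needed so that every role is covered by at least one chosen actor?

5

A and B and C and E and F together: A ∪ B ∪ C ∪ E ∪ F = {1, 2, 3, 4, 5, 6, 7, 8, 9, 10, 11, 12, 13} — every role is covered.
No 4 of the 7 actors cover everything (all 35 combinations miss at least one role), so 5 is optimal.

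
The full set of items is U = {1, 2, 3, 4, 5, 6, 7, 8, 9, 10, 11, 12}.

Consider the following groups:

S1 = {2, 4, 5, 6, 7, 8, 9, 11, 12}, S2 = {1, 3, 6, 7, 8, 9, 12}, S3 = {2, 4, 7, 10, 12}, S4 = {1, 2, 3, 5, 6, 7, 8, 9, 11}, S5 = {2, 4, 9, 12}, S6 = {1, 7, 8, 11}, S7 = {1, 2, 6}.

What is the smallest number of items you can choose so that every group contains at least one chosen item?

2

Take H = {1, 12}. Each listed group contains at least one of these, so H is a hitting set of size 2.
The groups S5, S6 are pairwise disjoint, so any hitting set needs a separate item for each — at least 2. Hence 2 is optimal.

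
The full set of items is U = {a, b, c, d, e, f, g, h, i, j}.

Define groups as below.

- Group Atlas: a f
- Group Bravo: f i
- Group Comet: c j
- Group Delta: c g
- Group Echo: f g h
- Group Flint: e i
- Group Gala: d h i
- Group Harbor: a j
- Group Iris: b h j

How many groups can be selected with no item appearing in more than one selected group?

Atlas, Delta, Flint, Iris are pairwise disjoint (Atlas={a,f}; Delta={c,g}; Flint={e,i}; Iris={b,h,j}).
Every remaining group overlaps one of these, and no 5 of the listed groups are pairwise disjoint, so 4 is the maximum.

4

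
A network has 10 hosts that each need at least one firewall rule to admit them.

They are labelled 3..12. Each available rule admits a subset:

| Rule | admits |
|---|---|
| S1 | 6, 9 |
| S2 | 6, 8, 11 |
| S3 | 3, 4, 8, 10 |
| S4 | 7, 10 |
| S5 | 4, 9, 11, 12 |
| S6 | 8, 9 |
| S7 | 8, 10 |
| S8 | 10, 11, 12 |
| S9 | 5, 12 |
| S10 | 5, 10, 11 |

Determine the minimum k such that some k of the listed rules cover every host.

5

Take {S2, S3, S4, S5, S9}. Their union is {3, 4, 5, 6, 7, 8, 9, 10, 11, 12}, which is all 10 hosts.
No 4 of the 10 rules cover everything (all 210 combinations miss at least one host), so 5 is optimal.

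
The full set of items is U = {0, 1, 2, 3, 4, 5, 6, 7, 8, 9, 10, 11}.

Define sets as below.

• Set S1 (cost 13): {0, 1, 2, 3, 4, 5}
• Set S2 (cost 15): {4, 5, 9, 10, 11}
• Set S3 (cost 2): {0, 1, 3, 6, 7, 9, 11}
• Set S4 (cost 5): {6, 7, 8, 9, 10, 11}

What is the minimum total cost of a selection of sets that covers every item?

S1, S4 together cover every item (S1 ∪ S4 = {0, 1, 2, 3, 4, 5, 6, 7, 8, 9, 10, 11}); total cost 13 + 5 = 18.
The greedy pick S3, S4, S1 costs 20; no covering selection beats 18.

18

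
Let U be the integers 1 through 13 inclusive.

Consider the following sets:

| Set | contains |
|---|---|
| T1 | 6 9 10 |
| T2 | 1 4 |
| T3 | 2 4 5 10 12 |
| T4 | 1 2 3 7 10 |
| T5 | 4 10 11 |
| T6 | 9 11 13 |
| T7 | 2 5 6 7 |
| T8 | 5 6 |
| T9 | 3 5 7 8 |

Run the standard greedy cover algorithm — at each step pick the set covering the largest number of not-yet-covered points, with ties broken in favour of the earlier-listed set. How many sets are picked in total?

5

Greedy: pick T3 (covers 5 new) → pick T4 (covers 3 new) → pick T6 (covers 3 new) → pick T1 (covers 1 new) → pick T9 (covers 1 new). Total picks: 5.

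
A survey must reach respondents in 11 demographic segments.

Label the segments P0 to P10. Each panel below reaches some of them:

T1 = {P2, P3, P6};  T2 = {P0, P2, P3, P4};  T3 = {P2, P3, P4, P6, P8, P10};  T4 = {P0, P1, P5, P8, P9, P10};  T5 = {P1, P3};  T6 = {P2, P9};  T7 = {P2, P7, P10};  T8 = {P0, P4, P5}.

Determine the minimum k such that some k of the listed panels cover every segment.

3

Take {T3, T4, T7}. Their union is {P0, P1, P2, P3, P4, P5, P6, P7, P8, P9, P10}, which is all 11 segments.
Only T7 contains P7, so T7 is forced; the remaining 8 segments need at least 2 more panels (each remaining panel adds at most 5) — so at least 3 panels are needed, and 3 is optimal.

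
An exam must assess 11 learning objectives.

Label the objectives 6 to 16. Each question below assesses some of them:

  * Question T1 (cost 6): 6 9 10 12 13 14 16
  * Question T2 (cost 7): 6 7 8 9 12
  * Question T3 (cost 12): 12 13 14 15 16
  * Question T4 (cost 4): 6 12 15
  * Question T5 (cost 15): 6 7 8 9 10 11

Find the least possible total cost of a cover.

T1, T4, T5 together cover every objective (T1 ∪ T4 ∪ T5 = {6, 7, 8, 9, 10, 11, 12, 13, 14, 15, 16}); total cost 6 + 4 + 15 = 25.
The greedy pick T1, T2, T4, T5 costs 32; no covering selection beats 25.

25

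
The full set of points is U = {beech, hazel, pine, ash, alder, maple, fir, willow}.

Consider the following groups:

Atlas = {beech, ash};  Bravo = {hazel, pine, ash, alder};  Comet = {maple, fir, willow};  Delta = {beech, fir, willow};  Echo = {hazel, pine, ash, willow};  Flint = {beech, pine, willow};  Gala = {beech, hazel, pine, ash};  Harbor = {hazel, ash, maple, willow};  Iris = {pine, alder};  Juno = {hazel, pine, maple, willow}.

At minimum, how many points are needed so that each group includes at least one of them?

3

Take H = {beech, pine, maple}. Each listed group contains at least one of these, so H is a hitting set of size 3.
The groups Atlas, Comet, Iris are pairwise disjoint, so any hitting set needs a separate point for each — at least 3. Hence 3 is optimal.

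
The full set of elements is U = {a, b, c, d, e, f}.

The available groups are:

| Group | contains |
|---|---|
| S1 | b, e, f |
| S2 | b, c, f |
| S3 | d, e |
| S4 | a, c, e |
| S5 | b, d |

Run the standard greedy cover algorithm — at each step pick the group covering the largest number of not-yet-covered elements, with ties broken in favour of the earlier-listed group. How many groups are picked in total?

Greedy: pick S1 (covers 3 new) → pick S4 (covers 2 new) → pick S3 (covers 1 new). Total picks: 3.

3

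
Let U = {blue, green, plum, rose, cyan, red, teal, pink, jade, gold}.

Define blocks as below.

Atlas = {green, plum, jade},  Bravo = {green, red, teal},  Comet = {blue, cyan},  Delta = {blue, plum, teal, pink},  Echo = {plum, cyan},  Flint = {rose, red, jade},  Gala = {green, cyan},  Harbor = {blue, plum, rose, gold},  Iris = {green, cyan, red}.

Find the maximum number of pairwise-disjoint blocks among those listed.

3

Delta, Flint, Gala are pairwise disjoint (Delta={blue,plum,teal,pink}; Flint={rose,red,jade}; Gala={green,cyan}).
Every remaining block overlaps one of these, and no 4 of the listed blocks are pairwise disjoint, so 3 is the maximum.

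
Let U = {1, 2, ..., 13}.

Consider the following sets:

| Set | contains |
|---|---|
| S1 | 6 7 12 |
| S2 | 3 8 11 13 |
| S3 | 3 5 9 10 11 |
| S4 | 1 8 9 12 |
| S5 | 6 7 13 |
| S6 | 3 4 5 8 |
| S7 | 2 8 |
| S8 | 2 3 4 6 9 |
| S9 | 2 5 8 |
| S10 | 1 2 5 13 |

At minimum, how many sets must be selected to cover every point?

4

S3 and S4 and S5 and S8 together: S3 ∪ S4 ∪ S5 ∪ S8 = {1, 2, 3, 4, 5, 6, 7, 8, 9, 10, 11, 12, 13} — every point is covered.
Only S3 contains 10, so S3 is forced; the remaining 8 points need at least 3 more sets (each remaining set adds at most 3) — so at least 4 sets are needed, and 4 is optimal.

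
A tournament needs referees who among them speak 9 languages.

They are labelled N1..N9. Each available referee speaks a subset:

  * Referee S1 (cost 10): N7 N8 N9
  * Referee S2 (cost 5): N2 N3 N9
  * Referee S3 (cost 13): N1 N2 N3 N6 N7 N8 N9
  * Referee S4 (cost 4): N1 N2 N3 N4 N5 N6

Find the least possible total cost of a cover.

14

S1, S4 together cover every language (S1 ∪ S4 = {N1, N2, N3, N4, N5, N6, N7, N8, N9}); total cost 10 + 4 = 14.
No covering selection has total cost below 14.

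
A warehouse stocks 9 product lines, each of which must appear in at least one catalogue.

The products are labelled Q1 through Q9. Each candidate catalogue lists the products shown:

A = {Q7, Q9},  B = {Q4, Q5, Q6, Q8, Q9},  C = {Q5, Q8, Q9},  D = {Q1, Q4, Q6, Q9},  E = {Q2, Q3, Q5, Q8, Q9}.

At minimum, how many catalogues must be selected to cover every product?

Take {A, D, E}. Their union is {Q1, Q2, Q3, Q4, Q5, Q6, Q7, Q8, Q9}, which is all 9 products.
Only D contains Q1, so D is forced; the remaining 5 products need at least 2 more catalogues (each remaining catalogue adds at most 4) — so at least 3 catalogues are needed, and 3 is optimal.

3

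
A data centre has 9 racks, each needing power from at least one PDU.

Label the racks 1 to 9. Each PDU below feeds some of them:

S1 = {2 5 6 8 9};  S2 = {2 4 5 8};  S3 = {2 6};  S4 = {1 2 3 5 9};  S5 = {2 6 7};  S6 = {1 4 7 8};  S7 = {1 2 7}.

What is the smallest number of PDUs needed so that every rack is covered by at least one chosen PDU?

3

Take {S4, S5, S6}. Their union is {1, 2, 3, 4, 5, 6, 7, 8, 9}, which is all 9 racks.
Only S4 contains 3, so S4 is forced; the remaining 4 racks need at least 2 more PDUs (each remaining PDU adds at most 3) — so at least 3 PDUs are needed, and 3 is optimal.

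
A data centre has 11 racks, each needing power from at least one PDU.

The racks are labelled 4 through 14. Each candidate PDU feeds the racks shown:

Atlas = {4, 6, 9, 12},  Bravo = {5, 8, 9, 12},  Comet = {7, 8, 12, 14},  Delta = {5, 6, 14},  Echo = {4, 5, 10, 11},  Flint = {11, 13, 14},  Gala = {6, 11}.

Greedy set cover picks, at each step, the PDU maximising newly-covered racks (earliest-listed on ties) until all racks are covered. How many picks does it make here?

Greedy: pick Atlas (covers 4 new) → pick Comet (covers 3 new) → pick Echo (covers 3 new) → pick Flint (covers 1 new). Total picks: 4.

4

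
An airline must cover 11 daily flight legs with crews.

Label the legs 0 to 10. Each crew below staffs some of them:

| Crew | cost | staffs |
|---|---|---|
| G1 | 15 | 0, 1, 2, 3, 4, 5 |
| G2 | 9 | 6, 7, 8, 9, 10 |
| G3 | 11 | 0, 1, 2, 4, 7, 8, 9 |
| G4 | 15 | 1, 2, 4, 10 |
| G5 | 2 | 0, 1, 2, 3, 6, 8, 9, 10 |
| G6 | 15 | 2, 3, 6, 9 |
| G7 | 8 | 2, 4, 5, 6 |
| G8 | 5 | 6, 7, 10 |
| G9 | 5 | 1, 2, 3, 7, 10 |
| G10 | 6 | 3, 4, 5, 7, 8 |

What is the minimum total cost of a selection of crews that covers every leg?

G5, G10 together cover every leg (G5 ∪ G10 = {0, 1, 2, 3, 4, 5, 6, 7, 8, 9, 10}); total cost 2 + 6 = 8.
No covering selection has total cost below 8.

8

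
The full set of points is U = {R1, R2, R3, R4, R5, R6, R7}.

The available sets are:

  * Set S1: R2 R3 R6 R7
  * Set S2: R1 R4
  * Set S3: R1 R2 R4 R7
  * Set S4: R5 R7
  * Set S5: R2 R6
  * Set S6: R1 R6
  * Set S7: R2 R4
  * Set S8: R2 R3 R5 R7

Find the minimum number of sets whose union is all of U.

3

S2, S6, and S8 cover everything between them: the union {R1, R2, R3, R4, R5, R6, R7} is all of U.
No 2 of the 8 sets cover everything (all 28 combinations miss at least one point), so 3 is optimal.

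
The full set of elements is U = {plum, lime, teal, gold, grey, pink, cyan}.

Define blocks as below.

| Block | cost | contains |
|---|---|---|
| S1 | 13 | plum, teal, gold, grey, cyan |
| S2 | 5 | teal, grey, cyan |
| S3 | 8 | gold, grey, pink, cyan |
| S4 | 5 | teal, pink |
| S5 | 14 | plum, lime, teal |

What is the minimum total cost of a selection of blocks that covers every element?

S3, S5 together cover every element (S3 ∪ S5 = {plum, lime, teal, gold, grey, pink, cyan}); total cost 8 + 14 = 22.
The greedy pick S2, S3, S5 costs 27; no covering selection beats 22.

22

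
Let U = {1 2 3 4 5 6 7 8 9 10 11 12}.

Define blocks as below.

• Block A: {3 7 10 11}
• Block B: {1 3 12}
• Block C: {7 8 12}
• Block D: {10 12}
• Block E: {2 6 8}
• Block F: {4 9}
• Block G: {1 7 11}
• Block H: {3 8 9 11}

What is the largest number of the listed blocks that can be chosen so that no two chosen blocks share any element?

4

D, E, F, G are pairwise disjoint (D={10,12}; E={2,6,8}; F={4,9}; G={1,7,11}).
Every remaining block overlaps one of these, and no 5 of the listed blocks are pairwise disjoint, so 4 is the maximum.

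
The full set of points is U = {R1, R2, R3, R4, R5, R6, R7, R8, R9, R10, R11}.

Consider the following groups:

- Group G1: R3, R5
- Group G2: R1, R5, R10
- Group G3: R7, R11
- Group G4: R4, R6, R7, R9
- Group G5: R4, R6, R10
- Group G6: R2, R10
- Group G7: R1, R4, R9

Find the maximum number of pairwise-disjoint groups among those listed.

G1, G3, G6, G7 are pairwise disjoint (G1={R3,R5}; G3={R7,R11}; G6={R2,R10}; G7={R1,R4,R9}).
Every remaining group overlaps one of these, and no 5 of the listed groups are pairwise disjoint, so 4 is the maximum.

4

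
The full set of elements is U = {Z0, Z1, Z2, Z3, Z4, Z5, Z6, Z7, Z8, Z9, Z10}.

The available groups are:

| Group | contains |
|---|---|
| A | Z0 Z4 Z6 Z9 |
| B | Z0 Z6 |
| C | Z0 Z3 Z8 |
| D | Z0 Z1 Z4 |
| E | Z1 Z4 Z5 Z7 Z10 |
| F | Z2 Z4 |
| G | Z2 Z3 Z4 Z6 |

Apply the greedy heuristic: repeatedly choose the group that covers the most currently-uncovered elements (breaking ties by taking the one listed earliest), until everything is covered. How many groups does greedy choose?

Greedy: pick E (covers 5 new) → pick A (covers 3 new) → pick C (covers 2 new) → pick F (covers 1 new). Total picks: 4.

4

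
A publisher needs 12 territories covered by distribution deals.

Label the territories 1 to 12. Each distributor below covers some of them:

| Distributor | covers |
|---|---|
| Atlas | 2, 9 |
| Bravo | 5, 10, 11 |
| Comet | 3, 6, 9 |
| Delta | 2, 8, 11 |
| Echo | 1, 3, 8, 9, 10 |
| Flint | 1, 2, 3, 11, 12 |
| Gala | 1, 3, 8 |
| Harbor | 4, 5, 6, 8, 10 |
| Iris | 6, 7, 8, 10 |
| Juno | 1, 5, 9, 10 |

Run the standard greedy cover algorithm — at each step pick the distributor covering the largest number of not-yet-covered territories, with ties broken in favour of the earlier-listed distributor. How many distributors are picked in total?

Greedy: pick Echo (covers 5 new) → pick Flint (covers 3 new) → pick Harbor (covers 3 new) → pick Iris (covers 1 new). Total picks: 4.

4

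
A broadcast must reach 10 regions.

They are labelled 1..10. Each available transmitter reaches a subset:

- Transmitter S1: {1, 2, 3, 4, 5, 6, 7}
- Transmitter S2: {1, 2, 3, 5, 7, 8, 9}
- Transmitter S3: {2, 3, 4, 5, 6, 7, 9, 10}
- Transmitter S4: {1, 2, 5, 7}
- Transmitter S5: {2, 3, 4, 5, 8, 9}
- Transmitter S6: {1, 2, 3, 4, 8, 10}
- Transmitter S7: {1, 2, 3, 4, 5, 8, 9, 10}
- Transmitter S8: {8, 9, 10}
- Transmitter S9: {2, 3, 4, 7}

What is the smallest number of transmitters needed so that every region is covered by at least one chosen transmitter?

2

S3 and S7 together: S3 ∪ S7 = {1, 2, 3, 4, 5, 6, 7, 8, 9, 10} — every region is covered.
No single transmitter has all 10 regions (the largest, S3, has 8), so 2 is optimal.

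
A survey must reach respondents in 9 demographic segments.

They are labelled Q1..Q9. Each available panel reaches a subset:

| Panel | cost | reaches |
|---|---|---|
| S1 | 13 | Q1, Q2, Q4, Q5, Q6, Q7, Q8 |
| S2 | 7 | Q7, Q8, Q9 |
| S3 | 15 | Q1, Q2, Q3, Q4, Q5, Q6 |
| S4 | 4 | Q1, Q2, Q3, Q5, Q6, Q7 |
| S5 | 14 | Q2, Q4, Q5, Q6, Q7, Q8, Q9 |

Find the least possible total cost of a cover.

S4, S5 together cover every segment (S4 ∪ S5 = {Q1, Q2, Q3, Q4, Q5, Q6, Q7, Q8, Q9}); total cost 4 + 14 = 18.
The greedy pick S4, S2, S1 costs 24; no covering selection beats 18.

18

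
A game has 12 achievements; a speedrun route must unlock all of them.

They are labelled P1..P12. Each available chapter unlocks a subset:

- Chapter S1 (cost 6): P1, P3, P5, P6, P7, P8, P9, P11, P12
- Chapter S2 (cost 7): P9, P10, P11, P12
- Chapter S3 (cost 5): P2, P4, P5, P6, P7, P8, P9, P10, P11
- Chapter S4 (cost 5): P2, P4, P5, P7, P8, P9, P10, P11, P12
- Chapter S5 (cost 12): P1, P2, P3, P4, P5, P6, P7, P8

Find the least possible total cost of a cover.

11

S1, S3 together cover every achievement (S1 ∪ S3 = {P1, P2, P3, P4, P5, P6, P7, P8, P9, P10, P11, P12}); total cost 6 + 5 = 11.
No covering selection has total cost below 11.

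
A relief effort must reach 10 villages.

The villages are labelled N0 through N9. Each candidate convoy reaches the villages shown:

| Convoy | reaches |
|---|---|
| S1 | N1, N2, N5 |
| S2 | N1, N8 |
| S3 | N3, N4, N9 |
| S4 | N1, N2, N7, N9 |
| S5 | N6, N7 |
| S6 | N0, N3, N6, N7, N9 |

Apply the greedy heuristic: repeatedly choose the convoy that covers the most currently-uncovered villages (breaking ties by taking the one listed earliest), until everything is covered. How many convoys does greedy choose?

4

Greedy: pick S6 (covers 5 new) → pick S1 (covers 3 new) → pick S2 (covers 1 new) → pick S3 (covers 1 new). Total picks: 4.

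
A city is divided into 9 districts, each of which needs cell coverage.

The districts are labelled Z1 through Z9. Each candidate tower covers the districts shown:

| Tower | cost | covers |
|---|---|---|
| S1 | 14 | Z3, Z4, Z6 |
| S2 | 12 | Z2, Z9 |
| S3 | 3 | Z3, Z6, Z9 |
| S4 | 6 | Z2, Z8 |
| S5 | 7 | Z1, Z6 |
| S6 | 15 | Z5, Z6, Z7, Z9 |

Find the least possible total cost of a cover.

S1, S4, S5, S6 together cover every district (S1 ∪ S4 ∪ S5 ∪ S6 = {Z1, Z2, Z3, Z4, Z5, Z6, Z7, Z8, Z9}); total cost 14 + 6 + 7 + 15 = 42.
The greedy pick S3, S4, S5, S6, S1 costs 45; no covering selection beats 42.

42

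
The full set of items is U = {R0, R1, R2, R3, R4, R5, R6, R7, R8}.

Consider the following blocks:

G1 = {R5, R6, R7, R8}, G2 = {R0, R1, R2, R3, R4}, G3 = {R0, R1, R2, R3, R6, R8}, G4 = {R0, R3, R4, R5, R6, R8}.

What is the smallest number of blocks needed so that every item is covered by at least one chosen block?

G1 and G2 cover everything between them: the union {R0, R1, R2, R3, R4, R5, R6, R7, R8} is all of U.
No single block has all 9 items (the largest, G3, has 6), so 2 is optimal.

2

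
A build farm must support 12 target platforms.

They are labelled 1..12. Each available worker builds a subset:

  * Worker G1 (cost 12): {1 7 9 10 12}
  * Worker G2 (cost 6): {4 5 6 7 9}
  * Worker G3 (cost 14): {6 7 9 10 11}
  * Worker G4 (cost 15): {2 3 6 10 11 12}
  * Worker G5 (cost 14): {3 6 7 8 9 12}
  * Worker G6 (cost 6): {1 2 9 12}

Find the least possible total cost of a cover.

G2, G3, G5, G6 together cover every platform (G2 ∪ G3 ∪ G5 ∪ G6 = {1, 2, 3, 4, 5, 6, 7, 8, 9, 10, 11, 12}); total cost 6 + 14 + 14 + 6 = 40.
The greedy pick G2, G6, G4, G5 costs 41; no covering selection beats 40.

40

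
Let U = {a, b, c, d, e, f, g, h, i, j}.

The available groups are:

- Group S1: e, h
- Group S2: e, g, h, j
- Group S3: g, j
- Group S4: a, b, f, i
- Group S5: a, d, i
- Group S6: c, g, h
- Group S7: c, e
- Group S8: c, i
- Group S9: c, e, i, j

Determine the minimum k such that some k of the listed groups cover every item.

4

S4 and S5 and S6 and S9 together: S4 ∪ S5 ∪ S6 ∪ S9 = {a, b, c, d, e, f, g, h, i, j} — every item is covered.
No 3 of the 9 groups cover everything (all 84 combinations miss at least one item), so 4 is optimal.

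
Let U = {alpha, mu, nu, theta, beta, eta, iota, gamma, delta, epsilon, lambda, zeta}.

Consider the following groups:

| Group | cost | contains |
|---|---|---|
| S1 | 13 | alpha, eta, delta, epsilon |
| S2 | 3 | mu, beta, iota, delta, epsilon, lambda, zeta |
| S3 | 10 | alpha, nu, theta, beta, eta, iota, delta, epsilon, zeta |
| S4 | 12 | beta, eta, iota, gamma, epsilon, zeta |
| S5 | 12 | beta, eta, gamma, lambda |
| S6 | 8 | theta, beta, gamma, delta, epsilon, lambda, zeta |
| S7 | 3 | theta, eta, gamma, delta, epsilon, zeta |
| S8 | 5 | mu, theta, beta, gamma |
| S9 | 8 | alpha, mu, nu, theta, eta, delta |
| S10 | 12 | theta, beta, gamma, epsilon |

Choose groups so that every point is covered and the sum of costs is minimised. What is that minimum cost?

14

S2, S7, S9 together cover every point (S2 ∪ S7 ∪ S9 = {alpha, mu, nu, theta, beta, eta, iota, gamma, delta, epsilon, lambda, zeta}); total cost 3 + 3 + 8 = 14.
No covering selection has total cost below 14.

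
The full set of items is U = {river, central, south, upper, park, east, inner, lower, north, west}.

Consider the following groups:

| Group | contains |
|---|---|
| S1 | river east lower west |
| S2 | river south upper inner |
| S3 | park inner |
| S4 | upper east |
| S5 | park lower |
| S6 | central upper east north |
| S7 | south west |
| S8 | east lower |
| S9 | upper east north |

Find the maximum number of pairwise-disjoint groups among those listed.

S5, S6, S7 are pairwise disjoint (S5={park,lower}; S6={central,upper,east,north}; S7={south,west}).
Every remaining group overlaps one of these, and no 4 of the listed groups are pairwise disjoint, so 3 is the maximum.

3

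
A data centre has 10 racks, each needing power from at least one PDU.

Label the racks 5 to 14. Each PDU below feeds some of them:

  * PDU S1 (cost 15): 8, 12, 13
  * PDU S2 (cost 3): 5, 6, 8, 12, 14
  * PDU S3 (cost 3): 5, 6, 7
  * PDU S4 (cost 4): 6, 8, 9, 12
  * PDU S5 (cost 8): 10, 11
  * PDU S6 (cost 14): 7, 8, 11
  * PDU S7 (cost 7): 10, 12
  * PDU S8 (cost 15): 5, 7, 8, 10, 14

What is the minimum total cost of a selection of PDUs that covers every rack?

33

S1, S2, S3, S4, S5 together cover every rack (S1 ∪ S2 ∪ S3 ∪ S4 ∪ S5 = {5, 6, 7, 8, 9, 10, 11, 12, 13, 14}); total cost 15 + 3 + 3 + 4 + 8 = 33.
No covering selection has total cost below 33.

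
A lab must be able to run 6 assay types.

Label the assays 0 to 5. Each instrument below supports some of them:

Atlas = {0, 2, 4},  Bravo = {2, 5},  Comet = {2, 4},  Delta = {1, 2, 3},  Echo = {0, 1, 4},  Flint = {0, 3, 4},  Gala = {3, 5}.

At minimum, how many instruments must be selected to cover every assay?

3

Atlas and Bravo and Delta together: Atlas ∪ Bravo ∪ Delta = {0, 1, 2, 3, 4, 5} — every assay is covered.
No 2 of the 7 instruments cover everything (all 21 combinations miss at least one assay), so 3 is optimal.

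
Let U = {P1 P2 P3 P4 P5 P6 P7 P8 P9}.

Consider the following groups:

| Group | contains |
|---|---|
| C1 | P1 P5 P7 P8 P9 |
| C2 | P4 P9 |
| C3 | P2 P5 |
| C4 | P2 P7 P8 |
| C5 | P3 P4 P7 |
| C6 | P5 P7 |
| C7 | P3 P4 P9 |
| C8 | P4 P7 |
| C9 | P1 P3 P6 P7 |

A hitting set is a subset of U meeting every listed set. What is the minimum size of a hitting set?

The 3 items {P5, P7, P9} hit every group.
The groups C2, C3, C9 are pairwise disjoint, so any hitting set needs a separate item for each — at least 3. Hence 3 is optimal.

3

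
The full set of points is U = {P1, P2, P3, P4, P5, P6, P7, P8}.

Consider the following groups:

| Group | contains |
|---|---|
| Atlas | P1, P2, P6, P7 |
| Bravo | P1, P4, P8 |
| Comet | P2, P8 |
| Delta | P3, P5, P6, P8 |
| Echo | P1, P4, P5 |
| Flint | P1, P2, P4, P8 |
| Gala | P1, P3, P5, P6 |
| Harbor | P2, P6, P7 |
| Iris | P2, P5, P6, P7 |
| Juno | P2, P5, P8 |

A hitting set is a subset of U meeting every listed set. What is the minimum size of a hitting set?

3

Take H = {P1, P2, P3}. Each listed group contains at least one of these, so H is a hitting set of size 3.
No choice of 2 points meets every group, so 3 is the minimum.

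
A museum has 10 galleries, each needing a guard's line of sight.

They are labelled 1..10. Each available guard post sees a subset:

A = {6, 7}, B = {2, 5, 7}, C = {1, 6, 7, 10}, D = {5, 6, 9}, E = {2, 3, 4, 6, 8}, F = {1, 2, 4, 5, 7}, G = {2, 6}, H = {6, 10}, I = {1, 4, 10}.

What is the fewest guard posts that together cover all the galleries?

C and D and E together: C ∪ D ∪ E = {1, 2, 3, 4, 5, 6, 7, 8, 9, 10} — every gallery is covered.
Only E contains 3, so E is forced; the remaining 5 galleries need at least 2 more guard posts (each remaining guard post adds at most 3) — so at least 3 guard posts are needed, and 3 is optimal.

3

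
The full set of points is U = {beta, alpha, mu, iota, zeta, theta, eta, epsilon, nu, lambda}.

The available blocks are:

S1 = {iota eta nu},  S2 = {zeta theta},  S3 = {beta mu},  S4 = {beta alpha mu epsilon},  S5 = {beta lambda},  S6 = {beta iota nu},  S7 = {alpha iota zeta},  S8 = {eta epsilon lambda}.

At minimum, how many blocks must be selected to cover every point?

4

S1 and S2 and S4 and S5 together: S1 ∪ S2 ∪ S4 ∪ S5 = {beta, alpha, mu, iota, zeta, theta, eta, epsilon, nu, lambda} — every point is covered.
No 3 of the 8 blocks cover everything (all 56 combinations miss at least one point), so 4 is optimal.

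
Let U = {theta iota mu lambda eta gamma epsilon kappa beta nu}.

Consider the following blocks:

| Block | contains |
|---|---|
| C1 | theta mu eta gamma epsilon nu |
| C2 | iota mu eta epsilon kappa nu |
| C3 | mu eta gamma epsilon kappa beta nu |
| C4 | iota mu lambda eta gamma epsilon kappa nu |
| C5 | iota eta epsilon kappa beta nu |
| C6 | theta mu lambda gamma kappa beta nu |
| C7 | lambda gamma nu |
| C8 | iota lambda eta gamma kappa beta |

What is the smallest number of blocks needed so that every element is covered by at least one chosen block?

2

Take {C2, C6}. Their union is {theta, iota, mu, lambda, eta, gamma, epsilon, kappa, beta, nu}, which is all 10 elements.
No single block has all 10 elements (the largest, C4, has 8), so 2 is optimal.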